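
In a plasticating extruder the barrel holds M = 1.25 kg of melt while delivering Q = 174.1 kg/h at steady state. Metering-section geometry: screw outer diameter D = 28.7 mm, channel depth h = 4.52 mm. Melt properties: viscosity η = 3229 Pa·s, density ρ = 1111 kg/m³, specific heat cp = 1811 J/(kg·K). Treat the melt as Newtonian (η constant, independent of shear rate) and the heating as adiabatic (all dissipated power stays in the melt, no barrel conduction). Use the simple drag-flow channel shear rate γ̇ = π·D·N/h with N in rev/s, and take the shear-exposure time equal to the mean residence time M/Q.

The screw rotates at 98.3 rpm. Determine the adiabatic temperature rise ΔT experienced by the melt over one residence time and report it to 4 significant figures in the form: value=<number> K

Convert throughput: Q = 174.1 kg/h = 174.1/3600 = 0.0483611 kg/s
Mean residence time: t_res = M/Q_s = 1.25 kg / 0.0483611 kg/s = 25.8472 s
Geometry in metres: D = 28.7 mm → 0.0287 m, h = 4.52 mm → 0.00452 m; screw speed N = 98.3 rpm = 1.63833 rev/s
γ̇ = π D N / h = (π)(0.0287)(1.63833) / 0.00452 = 32.681 s⁻¹
Adiabatic rise: ΔT = η γ̇² t_res / (ρ cp) = 3229·(32.681)²·25.8472 / (1111·1811) = 44.3037 K

value=44.30 K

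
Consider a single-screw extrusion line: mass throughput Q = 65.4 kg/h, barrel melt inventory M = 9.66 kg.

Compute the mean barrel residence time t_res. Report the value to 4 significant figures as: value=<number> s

value=531.7 s

Q_s = Q / 3600 = 65.4 / 3600 = 0.0181667 kg/s
Mean residence time: t_res = M/Q_s = 9.66 kg / 0.0181667 kg/s = 531.743 s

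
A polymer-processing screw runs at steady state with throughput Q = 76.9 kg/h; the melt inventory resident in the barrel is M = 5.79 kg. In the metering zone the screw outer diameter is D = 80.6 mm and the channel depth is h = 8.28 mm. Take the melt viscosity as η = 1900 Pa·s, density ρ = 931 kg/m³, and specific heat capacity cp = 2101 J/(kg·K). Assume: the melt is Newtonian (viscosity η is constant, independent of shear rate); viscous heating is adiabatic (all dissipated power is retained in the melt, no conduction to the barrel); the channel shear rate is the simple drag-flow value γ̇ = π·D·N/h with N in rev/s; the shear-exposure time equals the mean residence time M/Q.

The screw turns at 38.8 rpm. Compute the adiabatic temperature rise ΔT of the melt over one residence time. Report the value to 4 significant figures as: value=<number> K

value=103.0 K

Convert throughput: Q = 76.9 kg/h = 76.9/3600 = 0.0213611 kg/s
Mean residence time: t_res = M/Q_s = 5.79 kg / 0.0213611 kg/s = 271.053 s
D = 80.6 mm = 0.0806 m;  h = 8.28 mm = 0.00828 m;  N = 38.8 rpm / 60 = 0.646667 rev/s
Shear rate: γ̇ = πDN/h = π·0.0806·0.646667/0.00828 = 19.7758 s⁻¹
ΔT = η·γ̇²·t_res/(ρ·cp) = [1900 × 19.7758² × 271.053] / [931 × 2101] = 102.968 K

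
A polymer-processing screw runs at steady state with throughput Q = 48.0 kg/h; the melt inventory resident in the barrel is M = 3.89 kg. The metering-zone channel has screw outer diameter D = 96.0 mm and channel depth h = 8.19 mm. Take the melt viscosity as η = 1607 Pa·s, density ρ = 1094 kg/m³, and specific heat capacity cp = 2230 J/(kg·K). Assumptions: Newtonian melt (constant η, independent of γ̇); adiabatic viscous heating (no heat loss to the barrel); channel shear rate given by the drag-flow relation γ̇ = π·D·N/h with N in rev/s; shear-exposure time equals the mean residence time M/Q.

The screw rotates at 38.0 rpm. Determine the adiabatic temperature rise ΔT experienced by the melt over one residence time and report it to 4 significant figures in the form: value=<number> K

value=104.5 K

Throughput in SI: Q_s = 48.0 kg/h ÷ 3600 s/h = 0.0133333 kg/s
t_res = M / Q_s = 3.89 / 0.0133333 = 291.75 s
Geometry in metres: D = 96.0 mm → 0.096 m, h = 8.19 mm → 0.00819 m; screw speed N = 38.0 rpm = 0.633333 rev/s
Shear rate: γ̇ = πDN/h = π·0.096·0.633333/0.00819 = 23.3222 s⁻¹
ΔT = η·γ̇²·t_res/(ρ·cp) = [1607 × 23.3222² × 291.75] / [1094 × 2230] = 104.531 K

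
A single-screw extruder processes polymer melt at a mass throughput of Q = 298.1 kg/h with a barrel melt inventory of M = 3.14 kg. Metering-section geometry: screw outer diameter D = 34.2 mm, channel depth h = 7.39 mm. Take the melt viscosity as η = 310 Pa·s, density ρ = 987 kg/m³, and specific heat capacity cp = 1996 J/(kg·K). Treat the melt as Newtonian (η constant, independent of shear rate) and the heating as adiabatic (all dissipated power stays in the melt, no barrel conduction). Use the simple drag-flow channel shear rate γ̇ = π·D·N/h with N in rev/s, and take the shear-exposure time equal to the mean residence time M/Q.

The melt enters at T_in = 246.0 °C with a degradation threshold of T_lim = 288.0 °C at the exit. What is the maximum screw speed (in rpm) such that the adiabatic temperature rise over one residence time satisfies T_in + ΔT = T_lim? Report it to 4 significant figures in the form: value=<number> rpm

value=346.2 rpm

Throughput in SI: Q_s = 298.1 kg/h ÷ 3600 s/h = 0.0828056 kg/s
t_res = M / Q_s = 3.14 ÷ 0.0828056 = 37.9202 s
Geometry in SI: D = 34.2 mm → 0.0342 m, h = 7.39 mm → 0.00739 m
ΔT_a = T_lim − T_in = 288.0 °C − 246.0 °C = 42 K
Invert ΔT = ηγ̇²t_res/(ρcp) for γ̇: γ̇_max² = ΔT_a ρ cp / (η t_res) = 42·987·1996 / (310·37.9202) = 7038.74 s⁻²
Take the square root: γ̇_max = √(7038.74) = 83.8972 s⁻¹
N_max = γ̇_max h / (πD) = 83.8972·0.00739/(π·0.0342) = 5.77053 rev/s → ×60 = 346.232 rpm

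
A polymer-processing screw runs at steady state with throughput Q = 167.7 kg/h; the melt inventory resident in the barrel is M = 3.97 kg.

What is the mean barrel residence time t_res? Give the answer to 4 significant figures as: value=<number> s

value=85.22 s

Throughput in SI: Q_s = 167.7 kg/h ÷ 3600 s/h = 0.0465833 kg/s
Mean residence time: t_res = M/Q_s = 3.97 kg / 0.0465833 kg/s = 85.2236 s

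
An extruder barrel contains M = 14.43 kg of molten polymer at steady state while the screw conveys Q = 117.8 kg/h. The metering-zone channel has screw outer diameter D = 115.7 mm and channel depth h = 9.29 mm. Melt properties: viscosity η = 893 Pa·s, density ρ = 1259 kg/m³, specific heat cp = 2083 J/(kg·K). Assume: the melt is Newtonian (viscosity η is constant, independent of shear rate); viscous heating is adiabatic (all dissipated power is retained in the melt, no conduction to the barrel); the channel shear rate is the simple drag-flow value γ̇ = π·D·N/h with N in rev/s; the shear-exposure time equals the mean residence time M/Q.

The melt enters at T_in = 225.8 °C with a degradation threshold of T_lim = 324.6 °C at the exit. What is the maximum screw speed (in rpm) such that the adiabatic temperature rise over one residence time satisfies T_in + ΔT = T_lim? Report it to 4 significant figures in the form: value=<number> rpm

value=39.34 rpm

Convert throughput: Q = 117.8 kg/h = 117.8/3600 = 0.0327222 kg/s
Mean residence time: t_res = M/Q_s = 14.43 kg / 0.0327222 kg/s = 440.985 s
D = 115.7 mm = 0.1157 m;  h = 9.29 mm = 0.00929 m
ΔT_a = T_lim − T_in = 324.6 °C − 225.8 °C = 98.8 K
γ̇_max² = ΔT_a·ρ·cp/(η·t_res) = 98.8·1259·2083/(893·440.985) = 657.956 s⁻²
Take the square root: γ̇_max = √(657.956) = 25.6507 s⁻¹
N_max = γ̇_max·h / (π·D) = 25.6507 · 0.00929 / (π · 0.1157) = 0.655588 rev/s = 39.3353 rpm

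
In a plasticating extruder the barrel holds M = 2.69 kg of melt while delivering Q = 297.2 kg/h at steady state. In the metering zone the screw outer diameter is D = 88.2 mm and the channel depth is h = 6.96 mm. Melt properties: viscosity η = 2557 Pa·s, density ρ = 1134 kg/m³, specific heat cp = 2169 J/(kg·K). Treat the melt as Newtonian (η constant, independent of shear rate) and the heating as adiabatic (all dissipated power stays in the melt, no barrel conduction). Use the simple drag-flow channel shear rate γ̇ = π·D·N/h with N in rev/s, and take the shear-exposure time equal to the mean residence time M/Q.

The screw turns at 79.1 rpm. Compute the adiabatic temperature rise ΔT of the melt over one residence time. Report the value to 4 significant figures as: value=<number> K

value=93.31 K

Q_s = Q / 3600 = 297.2 / 3600 = 0.0825556 kg/s
t_res = M / Q_s = 2.69 ÷ 0.0825556 = 32.5841 s
Geometry in metres: D = 88.2 mm → 0.0882 m, h = 6.96 mm → 0.00696 m; screw speed N = 79.1 rpm = 1.31833 rev/s
γ̇ = π·D·N / h = π · 0.0882 · 1.31833 / 0.00696 = 52.4849 s⁻¹
Adiabatic rise: ΔT = η γ̇² t_res / (ρ cp) = 2557·(52.4849)²·32.5841 / (1134·2169) = 93.311 K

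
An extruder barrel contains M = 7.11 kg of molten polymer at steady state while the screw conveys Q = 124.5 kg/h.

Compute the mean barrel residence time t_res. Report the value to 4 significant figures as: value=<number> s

Q_s = Q / 3600 = 124.5 / 3600 = 0.0345833 kg/s
t_res = M / Q_s = 7.11 / 0.0345833 = 205.59 s

value=205.6 s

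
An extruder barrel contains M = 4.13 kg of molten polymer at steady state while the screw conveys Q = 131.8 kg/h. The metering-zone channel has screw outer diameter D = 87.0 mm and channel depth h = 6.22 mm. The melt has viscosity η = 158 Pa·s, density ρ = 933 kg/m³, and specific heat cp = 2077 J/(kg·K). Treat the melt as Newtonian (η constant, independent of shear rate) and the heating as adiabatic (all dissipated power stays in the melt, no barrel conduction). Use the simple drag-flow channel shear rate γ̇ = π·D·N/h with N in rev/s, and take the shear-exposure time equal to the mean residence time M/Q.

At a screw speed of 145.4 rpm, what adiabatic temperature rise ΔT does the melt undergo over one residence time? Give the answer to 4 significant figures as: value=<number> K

Throughput in SI: Q_s = 131.8 kg/h ÷ 3600 s/h = 0.0366111 kg/s
t_res = M / Q_s = 4.13 / 0.0366111 = 112.807 s
Convert to SI: D = 0.087 m, h = 0.00622 m, N = 145.4/60 = 2.42333 rev/s
γ̇ = π D N / h = (π)(0.087)(2.42333) / 0.00622 = 106.486 s⁻¹
Adiabatic rise: ΔT = η γ̇² t_res / (ρ cp) = 158·(106.486)²·112.807 / (933·2077) = 104.294 K

value=104.3 K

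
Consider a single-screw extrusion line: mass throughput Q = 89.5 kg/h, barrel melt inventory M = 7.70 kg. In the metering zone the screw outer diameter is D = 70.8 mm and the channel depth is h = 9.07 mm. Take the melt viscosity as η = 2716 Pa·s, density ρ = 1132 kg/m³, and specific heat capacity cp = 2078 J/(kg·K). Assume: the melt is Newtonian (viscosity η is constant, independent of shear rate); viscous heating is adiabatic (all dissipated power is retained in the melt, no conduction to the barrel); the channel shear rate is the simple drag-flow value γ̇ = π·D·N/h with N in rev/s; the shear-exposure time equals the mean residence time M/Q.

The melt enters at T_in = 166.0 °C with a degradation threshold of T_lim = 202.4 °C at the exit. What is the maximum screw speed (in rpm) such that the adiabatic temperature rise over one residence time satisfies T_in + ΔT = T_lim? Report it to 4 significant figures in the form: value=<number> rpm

Q_s = Q / 3600 = 89.5 / 3600 = 0.0248611 kg/s
t_res = M / Q_s = 7.70 / 0.0248611 = 309.721 s
Geometry in SI: D = 70.8 mm → 0.0708 m, h = 9.07 mm → 0.00907 m
Allowable rise: ΔT_a = T_lim − T_in = 202.4 − 166.0 = 36.4 K
Invert ΔT = ηγ̇²t_res/(ρcp) for γ̇: γ̇_max² = ΔT_a ρ cp / (η t_res) = 36.4·1132·2078 / (2716·309.721) = 101.787 s⁻²
γ̇_max = sqrt(101.787) = 10.089 s⁻¹
N_max = γ̇_max h / (πD) = 10.089·0.00907/(π·0.0708) = 0.411406 rev/s → ×60 = 24.6844 rpm

value=24.68 rpm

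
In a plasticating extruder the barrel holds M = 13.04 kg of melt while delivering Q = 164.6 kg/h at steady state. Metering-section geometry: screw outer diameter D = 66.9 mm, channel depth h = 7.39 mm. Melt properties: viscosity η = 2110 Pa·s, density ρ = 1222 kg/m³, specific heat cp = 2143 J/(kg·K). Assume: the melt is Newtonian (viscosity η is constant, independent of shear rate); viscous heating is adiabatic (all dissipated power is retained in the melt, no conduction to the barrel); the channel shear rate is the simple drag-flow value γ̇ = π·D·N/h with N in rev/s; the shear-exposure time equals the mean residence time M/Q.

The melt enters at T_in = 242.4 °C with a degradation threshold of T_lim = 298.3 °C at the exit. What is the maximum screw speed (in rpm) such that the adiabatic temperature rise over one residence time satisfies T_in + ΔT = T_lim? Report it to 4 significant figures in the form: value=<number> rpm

Q_s = Q / 3600 = 164.6 / 3600 = 0.0457222 kg/s
t_res = M / Q_s = 13.04 ÷ 0.0457222 = 285.2 s
D = 66.9 mm = 0.0669 m;  h = 7.39 mm = 0.00739 m
Allowable rise: ΔT_a = T_lim − T_in = 298.3 − 242.4 = 55.9 K
γ̇_max² = ΔT_a·ρ·cp / (η·t_res) = [55.9 × 1222 × 2143] / [2110 × 285.2] = 243.261 s⁻²
γ̇_max = sqrt(243.261) = 15.5968 s⁻¹
N_max = γ̇_max h / (πD) = 15.5968·0.00739/(π·0.0669) = 0.548409 rev/s → ×60 = 32.9045 rpm

value=32.90 rpm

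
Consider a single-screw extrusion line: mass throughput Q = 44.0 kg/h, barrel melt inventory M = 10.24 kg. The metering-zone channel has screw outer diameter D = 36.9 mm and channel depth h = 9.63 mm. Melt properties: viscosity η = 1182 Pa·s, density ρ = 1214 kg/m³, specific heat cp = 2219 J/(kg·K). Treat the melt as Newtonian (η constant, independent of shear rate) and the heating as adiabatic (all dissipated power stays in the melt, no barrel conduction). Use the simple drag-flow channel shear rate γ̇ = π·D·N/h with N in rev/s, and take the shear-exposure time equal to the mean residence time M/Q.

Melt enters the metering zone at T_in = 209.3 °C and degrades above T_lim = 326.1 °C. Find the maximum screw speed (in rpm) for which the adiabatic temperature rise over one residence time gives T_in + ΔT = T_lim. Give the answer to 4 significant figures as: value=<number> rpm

Convert throughput: Q = 44.0 kg/h = 44.0/3600 = 0.0122222 kg/s
t_res = M / Q_s = 10.24 / 0.0122222 = 837.818 s
Geometry in SI: D = 36.9 mm → 0.0369 m, h = 9.63 mm → 0.00963 m
Allowable rise: ΔT_a = T_lim − T_in = 326.1 − 209.3 = 116.8 K
γ̇_max² = ΔT_a·ρ·cp/(η·t_res) = 116.8·1214·2219/(1182·837.818) = 317.725 s⁻²
γ̇_max = √317.725 = 17.8248 s⁻¹
N_max = γ̇_max·h / (π·D) = 17.8248 · 0.00963 / (π · 0.0369) = 1.48073 rev/s = 88.8438 rpm

value=88.84 rpm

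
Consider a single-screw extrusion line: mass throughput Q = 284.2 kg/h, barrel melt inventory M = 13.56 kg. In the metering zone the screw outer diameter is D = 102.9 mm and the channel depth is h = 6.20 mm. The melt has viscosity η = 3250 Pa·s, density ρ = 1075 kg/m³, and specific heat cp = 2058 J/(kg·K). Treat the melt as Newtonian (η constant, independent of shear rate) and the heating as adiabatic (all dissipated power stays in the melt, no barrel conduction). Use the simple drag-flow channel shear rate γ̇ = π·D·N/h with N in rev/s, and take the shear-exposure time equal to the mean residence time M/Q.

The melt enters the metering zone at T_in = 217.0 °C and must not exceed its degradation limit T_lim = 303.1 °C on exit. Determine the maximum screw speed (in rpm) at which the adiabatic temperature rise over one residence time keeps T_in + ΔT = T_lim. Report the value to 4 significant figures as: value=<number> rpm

Q_s = Q / 3600 = 284.2 / 3600 = 0.0789444 kg/s
t_res = M / Q_s = 13.56 / 0.0789444 = 171.766 s
Geometry in SI: D = 102.9 mm → 0.1029 m, h = 6.20 mm → 0.0062 m
Allowable rise: ΔT_a = T_lim − T_in = 303.1 − 217.0 = 86.1 K
Invert ΔT = ηγ̇²t_res/(ρcp) for γ̇: γ̇_max² = ΔT_a ρ cp / (η t_res) = 86.1·1075·2058 / (3250·171.766) = 341.221 s⁻²
γ̇_max = √341.221 = 18.4722 s⁻¹
N_max = γ̇_max h / (πD) = 18.4722·0.0062/(π·0.1029) = 0.354278 rev/s → ×60 = 21.2567 rpm

value=21.26 rpm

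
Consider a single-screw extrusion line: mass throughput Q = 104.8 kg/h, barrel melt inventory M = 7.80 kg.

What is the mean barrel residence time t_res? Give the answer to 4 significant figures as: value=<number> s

value=267.9 s

Q_s = Q / 3600 = 104.8 / 3600 = 0.0291111 kg/s
Mean residence time: t_res = M/Q_s = 7.80 kg / 0.0291111 kg/s = 267.939 s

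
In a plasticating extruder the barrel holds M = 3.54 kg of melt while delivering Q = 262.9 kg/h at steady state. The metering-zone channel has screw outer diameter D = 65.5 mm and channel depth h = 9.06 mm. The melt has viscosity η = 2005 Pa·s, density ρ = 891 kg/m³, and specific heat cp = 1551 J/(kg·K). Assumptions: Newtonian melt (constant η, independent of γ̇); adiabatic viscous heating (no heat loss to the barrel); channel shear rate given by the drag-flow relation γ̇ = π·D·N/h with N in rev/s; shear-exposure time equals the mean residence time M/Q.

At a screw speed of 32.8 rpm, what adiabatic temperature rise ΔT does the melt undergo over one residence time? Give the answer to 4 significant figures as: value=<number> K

value=10.84 K

Q_s = Q / 3600 = 262.9 / 3600 = 0.0730278 kg/s
t_res = M / Q_s = 3.54 / 0.0730278 = 48.4747 s
Convert to SI: D = 0.0655 m, h = 0.00906 m, N = 32.8/60 = 0.546667 rev/s
γ̇ = π·D·N / h = π · 0.0655 · 0.546667 / 0.00906 = 12.4161 s⁻¹
Adiabatic rise: ΔT = η γ̇² t_res / (ρ cp) = 2005·(12.4161)²·48.4747 / (891·1551) = 10.842 K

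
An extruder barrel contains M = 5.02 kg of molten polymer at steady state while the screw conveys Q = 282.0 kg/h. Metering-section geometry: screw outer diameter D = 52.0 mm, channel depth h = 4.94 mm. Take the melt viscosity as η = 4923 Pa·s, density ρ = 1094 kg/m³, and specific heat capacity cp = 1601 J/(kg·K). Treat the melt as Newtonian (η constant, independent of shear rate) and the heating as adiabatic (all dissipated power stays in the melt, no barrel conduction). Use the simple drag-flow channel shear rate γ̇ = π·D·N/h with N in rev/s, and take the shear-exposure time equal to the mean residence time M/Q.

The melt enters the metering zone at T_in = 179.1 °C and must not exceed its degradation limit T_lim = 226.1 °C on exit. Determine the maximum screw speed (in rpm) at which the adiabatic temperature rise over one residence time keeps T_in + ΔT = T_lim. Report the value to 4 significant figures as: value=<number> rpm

Throughput in SI: Q_s = 282.0 kg/h ÷ 3600 s/h = 0.0783333 kg/s
Mean residence time: t_res = M/Q_s = 5.02 kg / 0.0783333 kg/s = 64.0851 s
D = 52.0 mm = 0.052 m;  h = 4.94 mm = 0.00494 m
ΔT_a = T_lim − T_in = 226.1 °C − 179.1 °C = 47 K
γ̇_max² = ΔT_a·ρ·cp/(η·t_res) = 47·1094·1601/(4923·64.0851) = 260.927 s⁻²
γ̇_max = sqrt(260.927) = 16.1532 s⁻¹
N_max = γ̇_max h / (πD) = 16.1532·0.00494/(π·0.052) = 0.488465 rev/s → ×60 = 29.3079 rpm

value=29.31 rpm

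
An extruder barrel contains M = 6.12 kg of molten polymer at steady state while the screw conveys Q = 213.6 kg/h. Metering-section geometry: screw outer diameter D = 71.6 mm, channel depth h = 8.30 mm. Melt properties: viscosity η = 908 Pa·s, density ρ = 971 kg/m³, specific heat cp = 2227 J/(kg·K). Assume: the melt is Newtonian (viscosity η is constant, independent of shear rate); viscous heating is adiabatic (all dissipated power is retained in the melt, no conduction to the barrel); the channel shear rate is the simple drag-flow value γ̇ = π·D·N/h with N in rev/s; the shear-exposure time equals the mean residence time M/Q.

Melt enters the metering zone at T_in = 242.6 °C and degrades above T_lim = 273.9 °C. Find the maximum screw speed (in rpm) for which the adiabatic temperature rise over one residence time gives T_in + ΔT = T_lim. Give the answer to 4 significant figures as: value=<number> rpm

Q_s = Q / 3600 = 213.6 / 3600 = 0.0593333 kg/s
t_res = M / Q_s = 6.12 ÷ 0.0593333 = 103.146 s
D = 71.6 mm = 0.0716 m;  h = 8.30 mm = 0.0083 m
ΔT_a = T_lim − T_in = 273.9 °C − 242.6 °C = 31.3 K
γ̇_max² = ΔT_a·ρ·cp/(η·t_res) = 31.3·971·2227/(908·103.146) = 722.679 s⁻²
γ̇_max = sqrt(722.679) = 26.8827 s⁻¹
N_max = γ̇_max·h / (π·D) = 26.8827 · 0.0083 / (π · 0.0716) = 0.991946 rev/s = 59.5167 rpm

value=59.52 rpm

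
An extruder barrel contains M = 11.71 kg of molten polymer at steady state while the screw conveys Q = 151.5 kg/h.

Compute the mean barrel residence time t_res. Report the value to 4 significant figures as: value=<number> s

value=278.3 s

Convert throughput: Q = 151.5 kg/h = 151.5/3600 = 0.0420833 kg/s
t_res = M / Q_s = 11.71 / 0.0420833 = 278.257 s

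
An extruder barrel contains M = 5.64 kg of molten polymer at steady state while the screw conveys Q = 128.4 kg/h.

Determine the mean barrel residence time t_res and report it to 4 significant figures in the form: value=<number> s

Convert throughput: Q = 128.4 kg/h = 128.4/3600 = 0.0356667 kg/s
Mean residence time: t_res = M/Q_s = 5.64 kg / 0.0356667 kg/s = 158.131 s

value=158.1 s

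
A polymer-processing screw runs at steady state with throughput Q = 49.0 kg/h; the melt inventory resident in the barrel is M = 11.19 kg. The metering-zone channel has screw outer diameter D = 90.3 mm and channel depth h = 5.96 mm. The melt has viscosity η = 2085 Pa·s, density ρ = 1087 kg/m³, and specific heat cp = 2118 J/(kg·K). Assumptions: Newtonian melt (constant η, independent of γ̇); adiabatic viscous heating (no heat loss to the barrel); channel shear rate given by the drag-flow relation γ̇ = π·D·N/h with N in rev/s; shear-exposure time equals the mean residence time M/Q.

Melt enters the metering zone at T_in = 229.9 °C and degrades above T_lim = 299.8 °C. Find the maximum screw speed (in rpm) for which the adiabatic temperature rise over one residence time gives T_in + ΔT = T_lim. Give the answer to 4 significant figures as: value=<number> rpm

Throughput in SI: Q_s = 49.0 kg/h ÷ 3600 s/h = 0.0136111 kg/s
t_res = M / Q_s = 11.19 / 0.0136111 = 822.122 s
Geometry in SI: D = 90.3 mm → 0.0903 m, h = 5.96 mm → 0.00596 m
Allowable rise: ΔT_a = T_lim − T_in = 299.8 − 229.9 = 69.9 K
Invert ΔT = ηγ̇²t_res/(ρcp) for γ̇: γ̇_max² = ΔT_a ρ cp / (η t_res) = 69.9·1087·2118 / (2085·822.122) = 93.8837 s⁻²
γ̇_max = √93.8837 = 9.68936 s⁻¹
Solve γ̇ = πDN/h for N: N_max = γ̇_max·h/(π·D) = 9.68936 × 0.00596 / (π × 0.0903) = 0.203565 rev/s = 12.2139 rpm

value=12.21 rpm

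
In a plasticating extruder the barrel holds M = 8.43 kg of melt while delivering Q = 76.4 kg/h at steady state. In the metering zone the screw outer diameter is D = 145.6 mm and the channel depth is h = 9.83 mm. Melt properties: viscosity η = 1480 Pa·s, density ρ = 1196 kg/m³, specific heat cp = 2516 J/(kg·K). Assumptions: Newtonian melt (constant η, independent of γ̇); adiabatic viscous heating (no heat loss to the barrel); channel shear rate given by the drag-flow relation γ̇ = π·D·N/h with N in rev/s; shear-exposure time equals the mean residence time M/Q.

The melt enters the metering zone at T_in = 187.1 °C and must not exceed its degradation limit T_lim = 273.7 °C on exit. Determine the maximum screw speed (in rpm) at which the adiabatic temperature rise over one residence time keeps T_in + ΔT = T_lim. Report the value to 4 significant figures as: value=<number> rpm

Convert throughput: Q = 76.4 kg/h = 76.4/3600 = 0.0212222 kg/s
Mean residence time: t_res = M/Q_s = 8.43 kg / 0.0212222 kg/s = 397.225 s
D = 145.6 mm = 0.1456 m;  h = 9.83 mm = 0.00983 m
ΔT_a = T_lim − T_in = 273.7 °C − 187.1 °C = 86.6 K
Invert ΔT = ηγ̇²t_res/(ρcp) for γ̇: γ̇_max² = ΔT_a ρ cp / (η t_res) = 86.6·1196·2516 / (1480·397.225) = 443.263 s⁻²
γ̇_max = sqrt(443.263) = 21.0538 s⁻¹
Solve γ̇ = πDN/h for N: N_max = γ̇_max·h/(π·D) = 21.0538 × 0.00983 / (π × 0.1456) = 0.452452 rev/s = 27.1471 rpm

value=27.15 rpm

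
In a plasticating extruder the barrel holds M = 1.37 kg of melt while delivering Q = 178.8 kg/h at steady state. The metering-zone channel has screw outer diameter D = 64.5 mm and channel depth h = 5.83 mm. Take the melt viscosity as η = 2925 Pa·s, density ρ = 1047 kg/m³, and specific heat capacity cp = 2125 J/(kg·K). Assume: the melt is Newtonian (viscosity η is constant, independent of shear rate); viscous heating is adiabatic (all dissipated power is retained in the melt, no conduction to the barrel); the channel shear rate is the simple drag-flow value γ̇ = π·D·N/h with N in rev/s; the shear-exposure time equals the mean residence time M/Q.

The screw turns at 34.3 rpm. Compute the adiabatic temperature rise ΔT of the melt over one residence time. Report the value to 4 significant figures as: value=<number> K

value=14.32 K

Convert throughput: Q = 178.8 kg/h = 178.8/3600 = 0.0496667 kg/s
t_res = M / Q_s = 1.37 ÷ 0.0496667 = 27.5839 s
Geometry in metres: D = 64.5 mm → 0.0645 m, h = 5.83 mm → 0.00583 m; screw speed N = 34.3 rpm = 0.571667 rev/s
Shear rate: γ̇ = πDN/h = π·0.0645·0.571667/0.00583 = 19.8694 s⁻¹
Adiabatic rise: ΔT = η γ̇² t_res / (ρ cp) = 2925·(19.8694)²·27.5839 / (1047·2125) = 14.3167 K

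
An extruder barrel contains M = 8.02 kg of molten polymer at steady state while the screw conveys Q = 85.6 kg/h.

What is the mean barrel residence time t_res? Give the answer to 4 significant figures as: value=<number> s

Q_s = Q / 3600 = 85.6 / 3600 = 0.0237778 kg/s
Mean residence time: t_res = M/Q_s = 8.02 kg / 0.0237778 kg/s = 337.29 s

value=337.3 s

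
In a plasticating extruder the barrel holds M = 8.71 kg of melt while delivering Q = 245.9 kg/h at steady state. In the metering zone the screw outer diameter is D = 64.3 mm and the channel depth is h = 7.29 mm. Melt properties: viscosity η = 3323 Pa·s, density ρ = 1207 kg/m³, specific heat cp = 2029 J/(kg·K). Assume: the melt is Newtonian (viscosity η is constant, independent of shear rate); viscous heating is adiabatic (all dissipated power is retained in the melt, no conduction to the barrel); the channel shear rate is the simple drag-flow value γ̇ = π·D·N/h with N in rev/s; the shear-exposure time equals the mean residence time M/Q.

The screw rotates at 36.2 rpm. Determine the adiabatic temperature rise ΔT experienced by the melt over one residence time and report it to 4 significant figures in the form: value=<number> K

value=48.36 K

Convert throughput: Q = 245.9 kg/h = 245.9/3600 = 0.0683056 kg/s
Mean residence time: t_res = M/Q_s = 8.71 kg / 0.0683056 kg/s = 127.515 s
Geometry in metres: D = 64.3 mm → 0.0643 m, h = 7.29 mm → 0.00729 m; screw speed N = 36.2 rpm = 0.603333 rev/s
γ̇ = π D N / h = (π)(0.0643)(0.603333) / 0.00729 = 16.7182 s⁻¹
ΔT = η·γ̇²·t_res / (ρ·cp) = 3323 · (16.7182)² · 127.515 / (1207 · 2029) = 48.3598 K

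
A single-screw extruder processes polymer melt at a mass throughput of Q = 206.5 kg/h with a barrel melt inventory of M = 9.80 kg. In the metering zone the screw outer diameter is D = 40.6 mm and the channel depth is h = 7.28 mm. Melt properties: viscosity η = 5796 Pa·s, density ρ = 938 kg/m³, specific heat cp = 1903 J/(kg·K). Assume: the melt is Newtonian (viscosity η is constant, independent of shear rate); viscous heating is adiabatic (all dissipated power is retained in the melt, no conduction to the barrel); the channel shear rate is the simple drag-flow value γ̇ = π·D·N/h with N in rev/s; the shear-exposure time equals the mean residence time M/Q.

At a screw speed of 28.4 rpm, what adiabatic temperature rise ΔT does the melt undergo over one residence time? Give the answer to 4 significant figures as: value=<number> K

Convert throughput: Q = 206.5 kg/h = 206.5/3600 = 0.0573611 kg/s
t_res = M / Q_s = 9.80 ÷ 0.0573611 = 170.847 s
Geometry in metres: D = 40.6 mm → 0.0406 m, h = 7.28 mm → 0.00728 m; screw speed N = 28.4 rpm = 0.473333 rev/s
γ̇ = π·D·N / h = π · 0.0406 · 0.473333 / 0.00728 = 8.293 s⁻¹
Adiabatic rise: ΔT = η γ̇² t_res / (ρ cp) = 5796·(8.293)²·170.847 / (938·1903) = 38.1521 K

value=38.15 K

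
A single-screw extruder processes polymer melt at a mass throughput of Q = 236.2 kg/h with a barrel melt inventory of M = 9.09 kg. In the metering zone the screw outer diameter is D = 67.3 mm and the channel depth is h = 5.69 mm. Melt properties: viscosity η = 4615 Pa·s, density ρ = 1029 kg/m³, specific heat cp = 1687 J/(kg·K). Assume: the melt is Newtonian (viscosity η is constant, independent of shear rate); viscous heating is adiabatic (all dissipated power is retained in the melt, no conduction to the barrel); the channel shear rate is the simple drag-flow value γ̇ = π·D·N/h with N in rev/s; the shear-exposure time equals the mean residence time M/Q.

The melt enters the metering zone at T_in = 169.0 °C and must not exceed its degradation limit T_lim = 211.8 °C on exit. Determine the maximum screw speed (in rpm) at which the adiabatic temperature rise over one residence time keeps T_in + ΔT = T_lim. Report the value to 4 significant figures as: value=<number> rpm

Convert throughput: Q = 236.2 kg/h = 236.2/3600 = 0.0656111 kg/s
t_res = M / Q_s = 9.09 / 0.0656111 = 138.544 s
Convert to metres: D = 0.0673 m, h = 0.00569 m
ΔT_a = T_lim − T_in = 211.8 − 169.0 = 42.8 K
γ̇_max² = ΔT_a·ρ·cp/(η·t_res) = 42.8·1029·1687/(4615·138.544) = 116.203 s⁻²
γ̇_max = √116.203 = 10.7797 s⁻¹
N_max = γ̇_max·h / (π·D) = 10.7797 · 0.00569 / (π · 0.0673) = 0.290105 rev/s = 17.4063 rpm

value=17.41 rpm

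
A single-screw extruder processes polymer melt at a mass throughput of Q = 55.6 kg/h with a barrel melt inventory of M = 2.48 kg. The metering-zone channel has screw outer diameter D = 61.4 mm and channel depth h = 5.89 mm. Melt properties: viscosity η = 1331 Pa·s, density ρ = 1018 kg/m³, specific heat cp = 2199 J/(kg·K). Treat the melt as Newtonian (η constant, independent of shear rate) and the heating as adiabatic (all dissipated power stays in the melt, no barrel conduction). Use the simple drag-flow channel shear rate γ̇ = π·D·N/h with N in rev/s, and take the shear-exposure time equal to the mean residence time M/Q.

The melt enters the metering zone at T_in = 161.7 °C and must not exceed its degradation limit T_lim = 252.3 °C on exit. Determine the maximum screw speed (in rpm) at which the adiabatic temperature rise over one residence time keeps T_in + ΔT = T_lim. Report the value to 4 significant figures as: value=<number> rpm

Throughput in SI: Q_s = 55.6 kg/h ÷ 3600 s/h = 0.0154444 kg/s
t_res = M / Q_s = 2.48 / 0.0154444 = 160.576 s
Geometry in SI: D = 61.4 mm → 0.0614 m, h = 5.89 mm → 0.00589 m
Allowable rise: ΔT_a = T_lim − T_in = 252.3 − 161.7 = 90.6 K
γ̇_max² = ΔT_a·ρ·cp / (η·t_res) = [90.6 × 1018 × 2199] / [1331 × 160.576] = 948.951 s⁻²
γ̇_max = sqrt(948.951) = 30.805 s⁻¹
Solve γ̇ = πDN/h for N: N_max = γ̇_max·h/(π·D) = 30.805 × 0.00589 / (π × 0.0614) = 0.94063 rev/s = 56.4378 rpm

value=56.44 rpm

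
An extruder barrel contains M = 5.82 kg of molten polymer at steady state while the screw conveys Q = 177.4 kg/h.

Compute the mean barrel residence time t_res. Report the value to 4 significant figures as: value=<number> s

Convert throughput: Q = 177.4 kg/h = 177.4/3600 = 0.0492778 kg/s
Mean residence time: t_res = M/Q_s = 5.82 kg / 0.0492778 kg/s = 118.106 s

value=118.1 s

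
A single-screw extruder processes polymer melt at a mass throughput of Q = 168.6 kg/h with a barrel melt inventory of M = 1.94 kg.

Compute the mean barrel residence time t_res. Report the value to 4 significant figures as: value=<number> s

Convert throughput: Q = 168.6 kg/h = 168.6/3600 = 0.0468333 kg/s
t_res = M / Q_s = 1.94 / 0.0468333 = 41.4235 s

value=41.42 s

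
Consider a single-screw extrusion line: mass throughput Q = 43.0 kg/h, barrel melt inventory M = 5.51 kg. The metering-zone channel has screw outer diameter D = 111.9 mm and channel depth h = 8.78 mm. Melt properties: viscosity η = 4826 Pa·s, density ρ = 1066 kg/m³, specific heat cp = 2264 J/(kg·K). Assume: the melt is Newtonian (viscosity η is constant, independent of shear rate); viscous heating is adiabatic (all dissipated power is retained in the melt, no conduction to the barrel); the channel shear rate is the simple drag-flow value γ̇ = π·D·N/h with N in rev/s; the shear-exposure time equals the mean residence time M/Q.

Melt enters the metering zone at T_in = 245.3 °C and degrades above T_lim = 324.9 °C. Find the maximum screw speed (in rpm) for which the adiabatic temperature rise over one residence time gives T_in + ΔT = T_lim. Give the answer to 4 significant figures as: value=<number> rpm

Convert throughput: Q = 43.0 kg/h = 43.0/3600 = 0.0119444 kg/s
t_res = M / Q_s = 5.51 ÷ 0.0119444 = 461.302 s
Convert to metres: D = 0.1119 m, h = 0.00878 m
ΔT_a = T_lim − T_in = 324.9 °C − 245.3 °C = 79.6 K
γ̇_max² = ΔT_a·ρ·cp / (η·t_res) = [79.6 × 1066 × 2264] / [4826 × 461.302] = 86.2926 s⁻²
γ̇_max = √86.2926 = 9.28938 s⁻¹
Solve γ̇ = πDN/h for N: N_max = γ̇_max·h/(π·D) = 9.28938 × 0.00878 / (π × 0.1119) = 0.232007 rev/s = 13.9204 rpm

value=13.92 rpm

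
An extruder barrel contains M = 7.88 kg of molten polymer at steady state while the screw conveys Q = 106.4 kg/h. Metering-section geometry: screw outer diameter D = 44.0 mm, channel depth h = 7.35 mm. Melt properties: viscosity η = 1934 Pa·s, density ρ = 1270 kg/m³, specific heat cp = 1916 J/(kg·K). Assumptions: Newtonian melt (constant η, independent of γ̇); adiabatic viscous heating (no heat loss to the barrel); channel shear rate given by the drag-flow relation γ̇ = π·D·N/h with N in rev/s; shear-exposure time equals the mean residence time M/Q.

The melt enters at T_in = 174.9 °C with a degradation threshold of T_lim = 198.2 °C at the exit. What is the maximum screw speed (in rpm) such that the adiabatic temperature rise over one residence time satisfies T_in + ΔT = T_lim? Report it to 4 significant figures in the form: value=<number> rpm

value=33.45 rpm

Convert throughput: Q = 106.4 kg/h = 106.4/3600 = 0.0295556 kg/s
t_res = M / Q_s = 7.88 / 0.0295556 = 266.617 s
Geometry in SI: D = 44.0 mm → 0.044 m, h = 7.35 mm → 0.00735 m
Allowable rise: ΔT_a = T_lim − T_in = 198.2 − 174.9 = 23.3 K
γ̇_max² = ΔT_a·ρ·cp/(η·t_res) = 23.3·1270·1916/(1934·266.617) = 109.954 s⁻²
γ̇_max = sqrt(109.954) = 10.4859 s⁻¹
N_max = γ̇_max·h / (π·D) = 10.4859 · 0.00735 / (π · 0.044) = 0.557559 rev/s = 33.4535 rpm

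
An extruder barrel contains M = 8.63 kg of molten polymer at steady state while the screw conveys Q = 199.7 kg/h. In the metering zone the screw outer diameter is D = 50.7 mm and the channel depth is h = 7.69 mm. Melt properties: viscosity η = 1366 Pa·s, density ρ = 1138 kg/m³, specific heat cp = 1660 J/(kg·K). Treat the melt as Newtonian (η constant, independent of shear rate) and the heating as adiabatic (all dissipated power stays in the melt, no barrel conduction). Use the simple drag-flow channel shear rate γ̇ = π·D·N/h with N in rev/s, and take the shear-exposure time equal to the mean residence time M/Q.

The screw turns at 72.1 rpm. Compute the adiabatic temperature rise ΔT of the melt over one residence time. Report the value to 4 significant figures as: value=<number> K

value=69.69 K

Convert throughput: Q = 199.7 kg/h = 199.7/3600 = 0.0554722 kg/s
t_res = M / Q_s = 8.63 / 0.0554722 = 155.573 s
Geometry in metres: D = 50.7 mm → 0.0507 m, h = 7.69 mm → 0.00769 m; screw speed N = 72.1 rpm = 1.20167 rev/s
γ̇ = π·D·N / h = π · 0.0507 · 1.20167 / 0.00769 = 24.8895 s⁻¹
Adiabatic rise: ΔT = η γ̇² t_res / (ρ cp) = 1366·(24.8895)²·155.573 / (1138·1660) = 69.6894 K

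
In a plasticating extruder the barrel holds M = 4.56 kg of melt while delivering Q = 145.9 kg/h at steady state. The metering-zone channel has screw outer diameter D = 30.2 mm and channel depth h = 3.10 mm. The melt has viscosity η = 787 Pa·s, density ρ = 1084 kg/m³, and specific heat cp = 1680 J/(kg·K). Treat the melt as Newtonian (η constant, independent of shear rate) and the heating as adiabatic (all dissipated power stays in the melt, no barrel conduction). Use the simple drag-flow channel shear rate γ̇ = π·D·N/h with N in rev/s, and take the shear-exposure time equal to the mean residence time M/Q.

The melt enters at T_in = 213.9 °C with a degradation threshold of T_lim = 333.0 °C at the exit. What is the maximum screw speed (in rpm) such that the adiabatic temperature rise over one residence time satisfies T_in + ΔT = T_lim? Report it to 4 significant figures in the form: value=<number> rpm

Q_s = Q / 3600 = 145.9 / 3600 = 0.0405278 kg/s
Mean residence time: t_res = M/Q_s = 4.56 kg / 0.0405278 kg/s = 112.515 s
D = 30.2 mm = 0.0302 m;  h = 3.10 mm = 0.0031 m
ΔT_a = T_lim − T_in = 333.0 − 213.9 = 119.1 K
γ̇_max² = ΔT_a·ρ·cp/(η·t_res) = 119.1·1084·1680/(787·112.515) = 2449.42 s⁻²
Take the square root: γ̇_max = √(2449.42) = 49.4916 s⁻¹
Solve γ̇ = πDN/h for N: N_max = γ̇_max·h/(π·D) = 49.4916 × 0.0031 / (π × 0.0302) = 1.6171 rev/s = 97.0259 rpm

value=97.03 rpm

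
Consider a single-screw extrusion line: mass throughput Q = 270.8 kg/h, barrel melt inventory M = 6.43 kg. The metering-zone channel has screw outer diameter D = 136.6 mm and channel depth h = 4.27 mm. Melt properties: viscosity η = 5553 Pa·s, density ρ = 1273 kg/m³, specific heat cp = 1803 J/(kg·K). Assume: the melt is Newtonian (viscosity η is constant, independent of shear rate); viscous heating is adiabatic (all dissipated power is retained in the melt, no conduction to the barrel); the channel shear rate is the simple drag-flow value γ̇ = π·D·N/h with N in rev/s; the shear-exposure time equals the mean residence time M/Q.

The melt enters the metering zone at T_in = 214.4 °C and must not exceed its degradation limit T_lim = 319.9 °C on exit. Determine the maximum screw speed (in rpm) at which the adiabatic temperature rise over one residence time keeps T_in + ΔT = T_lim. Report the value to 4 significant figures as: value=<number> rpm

value=13.48 rpm

Convert throughput: Q = 270.8 kg/h = 270.8/3600 = 0.0752222 kg/s
Mean residence time: t_res = M/Q_s = 6.43 kg / 0.0752222 kg/s = 85.4801 s
Convert to metres: D = 0.1366 m, h = 0.00427 m
Allowable rise: ΔT_a = T_lim − T_in = 319.9 − 214.4 = 105.5 K
γ̇_max² = ΔT_a·ρ·cp / (η·t_res) = [105.5 × 1273 × 1803] / [5553 × 85.4801] = 510.134 s⁻²
γ̇_max = √510.134 = 22.5861 s⁻¹
N_max = γ̇_max h / (πD) = 22.5861·0.00427/(π·0.1366) = 0.224734 rev/s → ×60 = 13.4841 rpm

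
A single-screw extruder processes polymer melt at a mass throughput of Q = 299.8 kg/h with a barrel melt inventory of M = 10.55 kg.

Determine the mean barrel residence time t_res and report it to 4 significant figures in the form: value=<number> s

Convert throughput: Q = 299.8 kg/h = 299.8/3600 = 0.0832778 kg/s
t_res = M / Q_s = 10.55 ÷ 0.0832778 = 126.684 s

value=126.7 s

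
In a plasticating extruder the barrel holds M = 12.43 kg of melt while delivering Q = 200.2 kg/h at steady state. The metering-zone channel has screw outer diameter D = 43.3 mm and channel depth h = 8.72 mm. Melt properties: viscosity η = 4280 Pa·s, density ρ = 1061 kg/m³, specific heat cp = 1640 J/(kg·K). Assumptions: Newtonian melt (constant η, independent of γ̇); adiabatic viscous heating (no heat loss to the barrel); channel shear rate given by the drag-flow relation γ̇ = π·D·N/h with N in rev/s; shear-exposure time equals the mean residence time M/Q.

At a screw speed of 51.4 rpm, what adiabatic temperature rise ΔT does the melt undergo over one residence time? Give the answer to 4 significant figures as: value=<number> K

Q_s = Q / 3600 = 200.2 / 3600 = 0.0556111 kg/s
t_res = M / Q_s = 12.43 ÷ 0.0556111 = 223.516 s
Convert to SI: D = 0.0433 m, h = 0.00872 m, N = 51.4/60 = 0.856667 rev/s
γ̇ = π D N / h = (π)(0.0433)(0.856667) / 0.00872 = 13.3639 s⁻¹
ΔT = η·γ̇²·t_res/(ρ·cp) = [4280 × 13.3639² × 223.516] / [1061 × 1640] = 98.1884 K

value=98.19 K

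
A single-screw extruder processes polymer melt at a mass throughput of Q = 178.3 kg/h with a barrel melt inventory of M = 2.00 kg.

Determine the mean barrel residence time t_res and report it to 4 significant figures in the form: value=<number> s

value=40.38 s

Throughput in SI: Q_s = 178.3 kg/h ÷ 3600 s/h = 0.0495278 kg/s
t_res = M / Q_s = 2.00 ÷ 0.0495278 = 40.3814 s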